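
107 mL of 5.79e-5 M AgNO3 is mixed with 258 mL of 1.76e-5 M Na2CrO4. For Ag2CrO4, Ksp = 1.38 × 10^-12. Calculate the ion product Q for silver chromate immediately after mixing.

Q = 3.58 × 10^-15

Total volume = 107 + 258 = 365 mL.
[Ag^+] = 5.79 × 10^-5 × (107/365) = 1.697 × 10^-5 M
[CrO4^2-] = 1.76 x 10^-5 × (258/365) = 1.244 × 10^-5 M
Ag2CrO4(s) ⇌ 2 Ag^+ + CrO4^2-, so Q = [Ag^+]^2[CrO4^2-]
Q = (1.697 x 10^-5)^2(1.244 × 10^-5) = 3.58 × 10^-15
Q < Ksp, so no precipitate of Ag2CrO4 forms.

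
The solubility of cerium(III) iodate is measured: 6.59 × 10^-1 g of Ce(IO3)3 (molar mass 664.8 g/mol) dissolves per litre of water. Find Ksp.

Ksp ≈ 2.61 × 10^-11

Molar solubility s = (6.59 × 10^-1 g/L) / (664.8 g/mol) = 9.913 × 10^-4 M.
Ce(IO3)3(s) <=> Ce^3+(aq) + 3 IO3^-(aq)
If s mol/L of Ce(IO3)3 dissolves, [Ce^3+] = s and [IO3^-] = 3s.
Ksp = [Ce^3+][IO3^-]^3
So Ksp = s × (3s)^3 = 27s^4
With s = 9.913 × 10^-4: Ksp = 2.61 × 10^-11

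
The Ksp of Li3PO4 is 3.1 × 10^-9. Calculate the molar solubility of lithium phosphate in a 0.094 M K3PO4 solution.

s ≈ 1.1 × 10^-3 M

Li3PO4(s) ⇌ 3 Li^+(aq) + PO4^3-(aq)
Ksp = [Li^+]^3[PO4^3-]
Let s be the molar solubility in this solution. [Li^+] = 3s, [PO4^3-] = 0.094 + s ≈ 0.094 (common-ion effect: PO4^3- is already 0.094 M).
Ksp ≈ (3s)^3 × 0.094
s = 1.1 × 10^-3 M
Check: s = 1.1 × 10^-3 ≪ 0.094, so the approximation is valid.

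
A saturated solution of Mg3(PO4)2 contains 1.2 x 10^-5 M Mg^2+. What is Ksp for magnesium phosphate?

Mg3(PO4)2(s) <=> 3 Mg^2+ + 2 PO4^3-
Stoichiometry gives [PO4^3-] = (2/3)[Mg^2+] = 8.00 × 10^-6 M.
Ksp = [Mg^2+]^3[PO4^3-]^2
Ksp = (1.2 × 10^-5)^3 × (8.00 x 10^-6)^2 = 1.1 × 10^-25

Ksp ≈ 1.1 × 10^-25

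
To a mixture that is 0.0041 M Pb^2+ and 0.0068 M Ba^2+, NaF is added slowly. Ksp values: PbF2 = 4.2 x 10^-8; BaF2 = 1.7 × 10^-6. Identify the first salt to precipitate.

PbF2

Each salt begins to precipitate when Q = Ksp, i.e. when [F^-] reaches its threshold.
For PbF2: 4.2 x 10^-8 = 0.0041 × [F^-]^2  ⇒  [F^-] = 3.2 x 10^-3 M.
For BaF2: 1.7 × 10^-6 = 0.0068 × [F^-]^2  ⇒  [F^-] = 1.6 x 10^-2 M.
The salt with the lower threshold [F^-] precipitates first: PbF2.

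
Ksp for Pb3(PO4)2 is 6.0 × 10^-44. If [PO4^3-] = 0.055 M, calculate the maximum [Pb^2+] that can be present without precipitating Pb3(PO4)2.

2.7 x 10^-14 M

Pb3(PO4)2(s) <=> 3 Pb^2+(aq) + 2 PO4^3-(aq)
Ksp = [Pb^2+]^3[PO4^3-]^2
Precipitation begins when Q = Ksp. With [PO4^3-] = 0.055 M:
6.0 × 10^-44 = (0.055)^2 × [Pb^2+]^3
[Pb^2+] = (6.0 × 10^-44 / 3.03 × 10^-3)^(1/3) = 2.7 x 10^-14 M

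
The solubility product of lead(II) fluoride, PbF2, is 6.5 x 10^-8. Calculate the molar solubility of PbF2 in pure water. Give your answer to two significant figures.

PbF2(s) ⇌ Pb^2+ + 2 F^-
Ksp = [Pb^2+][F^-]^2
With molar solubility s: [Pb^2+] = s, [F^-] = 2s.
Ksp = s(2s)^2 = 4s^3
s^3 = 6.5 x 10^-8 / 4, so s = 2.5 x 10^-3 M

s = 2.5 × 10^-3 M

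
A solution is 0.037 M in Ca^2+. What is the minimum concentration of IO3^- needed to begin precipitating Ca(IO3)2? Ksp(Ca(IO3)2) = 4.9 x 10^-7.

Ca(IO3)2(s) <=> Ca^2+ + 2 IO3^-
Ksp = [Ca^2+][IO3^-]^2
Precipitation begins when Q = Ksp. With [Ca^2+] = 0.037 M:
4.9 x 10^-7 = (0.037) × [IO3^-]^2
[IO3^-] = (4.9 x 10^-7 / 3.7 × 10^-2)^(1/2) = 3.6 × 10^-3 M

[IO3^-] = 3.6 × 10^-3 M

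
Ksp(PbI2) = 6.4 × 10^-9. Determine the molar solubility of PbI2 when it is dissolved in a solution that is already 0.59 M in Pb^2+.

PbI2(s) <=> Pb^2+(aq) + 2 I^-(aq)
Ksp = [Pb^2+][I^-]^2
Let s be the molar solubility in this solution. [Pb^2+] = 0.59 + s ≈ 0.59, [I^-] = 2s (Ksp is small, so little additional dissolves).
Ksp ≈ 0.59 × (2s)^2
s = 5.2 × 10^-5 M
Check: s = 5.2 × 10^-5 ≪ 0.59, so the approximation is valid.

s ≈ 5.2 × 10^-5 M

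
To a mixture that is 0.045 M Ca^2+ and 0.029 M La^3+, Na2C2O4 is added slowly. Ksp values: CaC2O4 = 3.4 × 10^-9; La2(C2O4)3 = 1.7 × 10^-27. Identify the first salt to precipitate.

Each salt begins to precipitate when Q = Ksp, i.e. when [C2O4^2-] reaches its threshold.
For CaC2O4: 3.4 × 10^-9 = 0.045 × [C2O4^2-]  ⇒  [C2O4^2-] = 7.6 × 10^-8 M.
For La2(C2O4)3: 1.7 × 10^-27 = (0.029)^2 × [C2O4^2-]^3  ⇒  [C2O4^2-] = 1.3 x 10^-8 M.
The salt with the lower threshold [C2O4^2-] precipitates first: La2(C2O4)3.

La2(C2O4)3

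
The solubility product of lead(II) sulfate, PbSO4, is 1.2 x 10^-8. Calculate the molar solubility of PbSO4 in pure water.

PbSO4(s) ⇌ Pb^2+ + SO4^2-
Ksp = [Pb^2+][SO4^2-]
For each mole of PbSO4 that dissolves: [Pb^2+] = s, [SO4^2-] = s.
Ksp = s^2
s = √(1.2 x 10^-8) = 1.1 x 10^-4 M

s = 1.1 × 10^-4 M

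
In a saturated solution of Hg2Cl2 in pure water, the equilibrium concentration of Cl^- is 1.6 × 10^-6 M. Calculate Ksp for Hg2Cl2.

2.0 × 10^-18

Hg2Cl2(s) <=> Hg2^2+(aq) + 2 Cl^-(aq)
Stoichiometry gives [Hg2^2+] = (1/2)[Cl^-] = 8.00 × 10^-7 M.
Ksp = [Hg2^2+][Cl^-]^2
Ksp = 8.00 x 10^-7 × (1.6 x 10^-6)^2 = 2.0 × 10^-18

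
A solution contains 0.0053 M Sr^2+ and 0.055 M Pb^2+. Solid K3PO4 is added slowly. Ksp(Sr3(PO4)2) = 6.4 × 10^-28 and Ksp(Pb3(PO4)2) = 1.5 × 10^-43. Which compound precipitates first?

Pb3(PO4)2

Precipitation of each salt starts when its ion product equals its Ksp.
For Sr3(PO4)2: 6.4 × 10^-28 = (0.0053)^3 × [PO4^3-]^2  ⇒  [PO4^3-] = 6.6 × 10^-11 M.
For Pb3(PO4)2: 1.5 × 10^-43 = (0.055)^3 × [PO4^3-]^2  ⇒  [PO4^3-] = 3.0 x 10^-20 M.
The salt with the lower threshold [PO4^3-] precipitates first: Pb3(PO4)2.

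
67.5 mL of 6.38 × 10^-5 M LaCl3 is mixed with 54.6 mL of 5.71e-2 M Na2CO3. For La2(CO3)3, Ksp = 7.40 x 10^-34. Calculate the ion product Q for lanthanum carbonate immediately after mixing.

2.07 × 10^-14

Total volume = 67.5 + 54.6 = 122.1 mL.
[La^3+] = 6.38 × 10^-5 × (67.5/122.1) = 3.527 × 10^-5 M
[CO3^2-] = 5.71 x 10^-2 × (54.6/122.1) = 2.553 × 10^-2 M
La2(CO3)3(s) ⇌ 2 La^3+(aq) + 3 CO3^2-(aq), so Q = [La^3+]^2[CO3^2-]^3
Q = (3.527 x 10^-5)^2(2.553 × 10^-2)^3 = 2.07 x 10^-14
Q > Ksp, so La2(CO3)3 will precipitate.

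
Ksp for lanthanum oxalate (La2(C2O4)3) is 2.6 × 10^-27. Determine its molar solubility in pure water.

1.9e-6 M

La2(C2O4)3(s) <=> 2 La^3+(aq) + 3 C2O4^2-(aq)
Ksp = [La^3+]^2[C2O4^2-]^3
With molar solubility s: [La^3+] = 2s, [C2O4^2-] = 3s.
Ksp = (2s)^2(3s)^3 = 108s^5
s = (2.6 × 10^-27 / 108)^(1/5) = 1.9 x 10^-6 M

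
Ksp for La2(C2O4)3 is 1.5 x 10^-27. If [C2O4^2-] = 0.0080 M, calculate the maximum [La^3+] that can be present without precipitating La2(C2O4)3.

5.4 × 10^-11 M

La2(C2O4)3(s) ⇌ 2 La^3+ + 3 C2O4^2-
Ksp = [La^3+]^2[C2O4^2-]^3
Precipitation begins when Q = Ksp. With [C2O4^2-] = 0.0080 M:
1.5 x 10^-27 = (0.0080)^3 × [La^3+]^2
[La^3+] = (1.5 x 10^-27 / 5.12 × 10^-7)^(1/2) = 5.4 × 10^-11 M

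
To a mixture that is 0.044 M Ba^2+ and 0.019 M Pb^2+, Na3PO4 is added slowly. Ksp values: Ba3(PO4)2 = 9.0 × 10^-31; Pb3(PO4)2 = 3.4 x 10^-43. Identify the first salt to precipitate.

Precipitation of each salt starts when its ion product equals its Ksp.
For Ba3(PO4)2: 9.0 × 10^-31 = (0.044)^3 × [PO4^3-]^2  ⇒  [PO4^3-] = 1.0 × 10^-13 M.
For Pb3(PO4)2: 3.4 x 10^-43 = (0.019)^3 × [PO4^3-]^2  ⇒  [PO4^3-] = 2.2 × 10^-19 M.
The salt with the lower threshold [PO4^3-] precipitates first: Pb3(PO4)2.

Pb3(PO4)2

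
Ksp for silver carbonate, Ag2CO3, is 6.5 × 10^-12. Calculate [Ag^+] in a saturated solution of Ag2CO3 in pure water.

2.4e-4 M

Ag2CO3(s) ⇌ 2 Ag^+ + CO3^2-
Ksp = [Ag^+]^2[CO3^2-]
If s mol/L of Ag2CO3 dissolves, [Ag^+] = 2s and [CO3^2-] = s.
So Ksp = (2s)^2 × s = 4s^3
s^3 = 6.5 × 10^-12 / 4, so s = 1.18 x 10^-4 M
[Ag^+] = 2s = 2.4 × 10^-4 M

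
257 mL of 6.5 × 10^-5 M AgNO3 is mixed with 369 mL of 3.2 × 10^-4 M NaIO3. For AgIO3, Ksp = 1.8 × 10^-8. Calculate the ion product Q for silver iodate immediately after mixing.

Q = 5.0e-9

Total volume = 257 + 369 = 626 mL.
[Ag^+] = 6.5 x 10^-5 × (257/626) = 2.67 × 10^-5 M
[IO3^-] = 3.2 × 10^-4 × (369/626) = 1.89 × 10^-4 M
AgIO3(s) ⇌ Ag^+(aq) + IO3^-(aq), so Q = [Ag^+][IO3^-]
Q = (2.67 x 10^-5)(1.89 × 10^-4) = 5.0 × 10^-9
Q < Ksp, so no precipitate of AgIO3 forms.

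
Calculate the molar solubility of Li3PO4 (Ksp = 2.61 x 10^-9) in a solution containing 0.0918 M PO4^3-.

Li3PO4(s) ⇌ 3 Li^+ + PO4^3-
Ksp = [Li^+]^3[PO4^3-]
If s mol/L dissolves here, [Li^+] = 3s, [PO4^3-] = 0.0918 + s ≈ 0.0918 (since the PO4^3- already present dominates).
Ksp ≈ (3s)^3 × 0.0918
s = 1.02 × 10^-3 M
Check: s = 1.0 × 10^-3 ≪ 0.0918, so the approximation is valid.

s = 1.02 x 10^-3 M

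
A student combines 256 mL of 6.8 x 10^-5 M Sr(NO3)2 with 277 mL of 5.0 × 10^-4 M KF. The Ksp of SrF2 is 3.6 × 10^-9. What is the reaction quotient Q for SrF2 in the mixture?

Total volume = 256 + 277 = 533 mL.
[Sr^2+] = 6.8 × 10^-5 × (256/533) = 3.27 × 10^-5 M
[F^-] = 5.0 x 10^-4 × (277/533) = 2.60 × 10^-4 M
SrF2(s) ⇌ Sr^2+(aq) + 2 F^-(aq), so Q = [Sr^2+][F^-]^2
Q = (3.27 × 10^-5)(2.60 × 10^-4)^2 = 2.2 × 10^-12
Q < Ksp, so no precipitate of SrF2 forms.

Q ≈ 2.2e-12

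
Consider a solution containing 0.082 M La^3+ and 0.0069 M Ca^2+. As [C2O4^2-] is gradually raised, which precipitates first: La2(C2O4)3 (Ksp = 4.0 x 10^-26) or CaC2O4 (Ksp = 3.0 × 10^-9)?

La2(C2O4)3

Precipitation of each salt starts when its ion product equals its Ksp.
For La2(C2O4)3: 4.0 x 10^-26 = (0.082)^2 × [C2O4^2-]^3  ⇒  [C2O4^2-] = 1.8 x 10^-8 M.
For CaC2O4: 3.0 × 10^-9 = 0.0069 × [C2O4^2-]  ⇒  [C2O4^2-] = 4.3 × 10^-7 M.
The salt with the lower threshold [C2O4^2-] precipitates first: La2(C2O4)3.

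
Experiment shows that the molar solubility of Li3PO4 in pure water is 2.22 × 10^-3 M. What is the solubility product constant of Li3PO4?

Li3PO4(s) ⇌ 3 Li^+ + PO4^3-
Let s = molar solubility. Then [Li^+] = 3s and [PO4^3-] = s.
Ksp = [Li^+]^3[PO4^3-]
So Ksp = (3s)^3 × s = 27s^4
With s = 2.22 × 10^-3: Ksp = 6.56 × 10^-10

6.56 x 10^-10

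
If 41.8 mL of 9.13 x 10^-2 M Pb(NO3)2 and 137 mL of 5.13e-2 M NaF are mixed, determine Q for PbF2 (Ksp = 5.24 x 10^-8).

Total volume = 41.8 + 137 = 178.8 mL.
[Pb^2+] = 9.13 × 10^-2 × (41.8/178.8) = 2.134 x 10^-2 M
[F^-] = 5.13 × 10^-2 × (137/178.8) = 3.931 × 10^-2 M
PbF2(s) ⇌ Pb^2+ + 2 F^-, so Q = [Pb^2+][F^-]^2
Q = (2.134 × 10^-2)(3.931 × 10^-2)^2 = 3.30 × 10^-5
Q > Ksp, so PbF2 will precipitate.

3.30e-5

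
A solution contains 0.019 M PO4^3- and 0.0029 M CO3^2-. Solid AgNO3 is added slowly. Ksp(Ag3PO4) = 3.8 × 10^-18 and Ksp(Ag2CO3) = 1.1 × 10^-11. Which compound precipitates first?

Precipitation of each salt starts when its ion product equals its Ksp.
For Ag3PO4: 3.8 × 10^-18 = 0.019 × [Ag^+]^3  ⇒  [Ag^+] = 5.8 × 10^-6 M.
For Ag2CO3: 1.1 × 10^-11 = 0.0029 × [Ag^+]^2  ⇒  [Ag^+] = 6.2 x 10^-5 M.
The salt with the lower threshold [Ag^+] precipitates first: Ag3PO4.

Ag3PO4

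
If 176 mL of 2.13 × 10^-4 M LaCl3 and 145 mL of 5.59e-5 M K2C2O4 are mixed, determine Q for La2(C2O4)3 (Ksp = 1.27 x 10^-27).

Total volume = 176 + 145 = 321 mL.
[La^3+] = 2.13 × 10^-4 × (176/321) = 1.168 × 10^-4 M
[C2O4^2-] = 5.59 x 10^-5 × (145/321) = 2.525 × 10^-5 M
La2(C2O4)3(s) ⇌ 2 La^3+(aq) + 3 C2O4^2-(aq), so Q = [La^3+]^2[C2O4^2-]^3
Q = (1.168 × 10^-4)^2(2.525 x 10^-5)^3 = 2.20 × 10^-22
Q > Ksp, so La2(C2O4)3 will precipitate.

Q = 2.20 × 10^-22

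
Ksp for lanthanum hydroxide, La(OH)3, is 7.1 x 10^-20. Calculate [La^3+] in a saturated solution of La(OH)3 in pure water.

[La^3+] ≈ 7.2 x 10^-6 M

La(OH)3(s) ⇌ La^3+ + 3 OH^-
Ksp = [La^3+][OH^-]^3
With molar solubility s: [La^3+] = s, [OH^-] = 3s.
Substituting: Ksp = s(3s)^3 = 27s^4
Solving, s = (7.1 x 10^-20/27)^(1/4) = 7.16 × 10^-6 M
[La^3+] = s = 7.2 × 10^-6 M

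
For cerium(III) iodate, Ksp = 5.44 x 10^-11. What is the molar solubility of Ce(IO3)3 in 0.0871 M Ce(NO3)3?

Ce(IO3)3(s) ⇌ Ce^3+ + 3 IO3^-
Ksp = [Ce^3+][IO3^-]^3
Let s = moles of Ce(IO3)3 that dissolve per litre. [Ce^3+] = 0.0871 + s ≈ 0.0871, [IO3^-] = 3s (since Ce^3+ from Ce(NO3)3 dominates).
Ksp ≈ 0.0871 × (3s)^3
s = 2.85 × 10^-4 M
Check: s = 2.8 x 10^-4 ≪ 0.0871, so the approximation is valid.

s ≈ 2.85e-4 M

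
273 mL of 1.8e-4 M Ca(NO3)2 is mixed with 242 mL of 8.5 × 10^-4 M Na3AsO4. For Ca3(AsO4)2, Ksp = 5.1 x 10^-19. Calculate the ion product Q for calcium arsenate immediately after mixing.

Total volume = 273 + 242 = 515 mL.
[Ca^2+] = 1.8 x 10^-4 × (273/515) = 9.54 x 10^-5 M
[AsO4^3-] = 8.5 × 10^-4 × (242/515) = 3.99 × 10^-4 M
Ca3(AsO4)2(s) <=> 3 Ca^2+(aq) + 2 AsO4^3-(aq), so Q = [Ca^2+]^3[AsO4^3-]^2
Q = (9.54 × 10^-5)^3(3.99 × 10^-4)^2 = 1.4 × 10^-19
Q < Ksp, so no precipitate of Ca3(AsO4)2 forms.

Q = 1.4 × 10^-19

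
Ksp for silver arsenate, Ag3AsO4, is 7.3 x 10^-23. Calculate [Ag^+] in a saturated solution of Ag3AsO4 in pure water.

Ag3AsO4(s) ⇌ 3 Ag^+(aq) + AsO4^3-(aq)
Ksp = [Ag^+]^3[AsO4^3-]
Let s = molar solubility. Then [Ag^+] = 3s and [AsO4^3-] = s.
So Ksp = (3s)^3 × s = 27s^4
Solving, s = (7.3 x 10^-23/27)^(1/4) = 1.28 × 10^-6 M
[Ag^+] = 3s = 3.8 × 10^-6 M

[Ag^+] = 3.8 × 10^-6 M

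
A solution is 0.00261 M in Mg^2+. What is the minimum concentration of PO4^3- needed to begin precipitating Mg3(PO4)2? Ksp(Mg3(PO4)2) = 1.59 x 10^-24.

[PO4^3-] = 9.46 x 10^-9 M

Mg3(PO4)2(s) ⇌ 3 Mg^2+(aq) + 2 PO4^3-(aq)
Ksp = [Mg^2+]^3[PO4^3-]^2
Precipitation begins when Q = Ksp. With [Mg^2+] = 0.00261 M:
1.59 x 10^-24 = (0.00261)^3 × [PO4^3-]^2
[PO4^3-] = (1.59 x 10^-24 / 1.778 x 10^-8)^(1/2) = 9.46 x 10^-9 M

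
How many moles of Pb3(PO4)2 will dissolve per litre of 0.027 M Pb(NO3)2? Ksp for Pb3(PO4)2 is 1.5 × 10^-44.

s ≈ 1.4e-20 M

Pb3(PO4)2(s) <=> 3 Pb^2+(aq) + 2 PO4^3-(aq)
Ksp = [Pb^2+]^3[PO4^3-]^2
Let s be the molar solubility in this solution. [Pb^2+] = 0.027 + 3s ≈ 0.027, [PO4^3-] = 2s (since Pb^2+ from Pb(NO3)2 dominates).
Ksp ≈ (0.027)^3 × (2s)^2
s = 1.4 × 10^-20 M
Check: 3s = 4.1 × 10^-20 ≪ 0.027, so the approximation is valid.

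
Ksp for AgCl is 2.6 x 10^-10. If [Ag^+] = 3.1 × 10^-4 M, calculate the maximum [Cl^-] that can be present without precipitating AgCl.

[Cl^-] = 8.4e-7 M

AgCl(s) ⇌ Ag^+(aq) + Cl^-(aq)
Ksp = [Ag^+][Cl^-]
Precipitation begins when Q = Ksp. With [Ag^+] = 3.1 × 10^-4 M:
2.6 x 10^-10 = (3.1 × 10^-4) × [Cl^-]
[Cl^-] = (2.6 x 10^-10 / 3.1 × 10^-4) = 8.4 x 10^-7 M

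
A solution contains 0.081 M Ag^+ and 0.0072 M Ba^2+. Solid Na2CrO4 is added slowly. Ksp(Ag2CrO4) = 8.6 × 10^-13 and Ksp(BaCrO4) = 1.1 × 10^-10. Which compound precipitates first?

Ag2CrO4

Each salt begins to precipitate when Q = Ksp, i.e. when [CrO4^2-] reaches its threshold.
For Ag2CrO4: 8.6 × 10^-13 = (0.081)^2 × [CrO4^2-]  ⇒  [CrO4^2-] = 1.3 x 10^-10 M.
For BaCrO4: 1.1 × 10^-10 = 0.0072 × [CrO4^2-]  ⇒  [CrO4^2-] = 1.5 x 10^-8 M.
The salt with the lower threshold [CrO4^2-] precipitates first: Ag2CrO4.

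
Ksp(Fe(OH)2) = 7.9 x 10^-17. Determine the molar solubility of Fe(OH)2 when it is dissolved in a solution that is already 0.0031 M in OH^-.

s ≈ 8.2 × 10^-12 M

Fe(OH)2(s) <=> Fe^2+(aq) + 2 OH^-(aq)
Ksp = [Fe^2+][OH^-]^2
Let s be the molar solubility in this solution. [Fe^2+] = s, [OH^-] = 0.0031 + 2s ≈ 0.0031 (common-ion effect: OH^- is already 0.0031 M).
Ksp ≈ s × (0.0031)^2
s = 8.2 × 10^-12 M
Check: 2s = 1.6 × 10^-11 ≪ 0.0031, so the approximation is valid.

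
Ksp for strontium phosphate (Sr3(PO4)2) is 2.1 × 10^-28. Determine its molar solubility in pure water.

Sr3(PO4)2(s) <=> 3 Sr^2+(aq) + 2 PO4^3-(aq)
Ksp = [Sr^2+]^3[PO4^3-]^2
With molar solubility s: [Sr^2+] = 3s, [PO4^3-] = 2s.
Substituting: Ksp = (3s)^3(2s)^2 = 108s^5
s^5 = 2.1 × 10^-28 / 108, so s = 1.1 x 10^-6 M

1.1e-6 M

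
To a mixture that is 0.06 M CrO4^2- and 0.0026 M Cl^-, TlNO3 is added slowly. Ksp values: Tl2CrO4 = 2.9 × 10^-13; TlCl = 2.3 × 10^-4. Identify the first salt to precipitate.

Precipitation of each salt starts when its ion product equals its Ksp.
For Tl2CrO4: 2.9 × 10^-13 = 0.06 × [Tl^+]^2  ⇒  [Tl^+] = 2.2 × 10^-6 M.
For TlCl: 2.3 × 10^-4 = 0.0026 × [Tl^+]  ⇒  [Tl^+] = 8.8 × 10^-2 M.
The salt with the lower threshold [Tl^+] precipitates first: Tl2CrO4.

Tl2CrO4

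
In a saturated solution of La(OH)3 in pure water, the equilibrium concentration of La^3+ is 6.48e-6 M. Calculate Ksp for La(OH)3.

Ksp ≈ 4.76 × 10^-20

La(OH)3(s) ⇌ La^3+(aq) + 3 OH^-(aq)
Stoichiometry gives [OH^-] = (3/1)[La^3+] = 1.944 × 10^-5 M.
Ksp = [La^3+][OH^-]^3
Ksp = 6.48 x 10^-6 × (1.944 x 10^-5)^3 = 4.76 x 10^-20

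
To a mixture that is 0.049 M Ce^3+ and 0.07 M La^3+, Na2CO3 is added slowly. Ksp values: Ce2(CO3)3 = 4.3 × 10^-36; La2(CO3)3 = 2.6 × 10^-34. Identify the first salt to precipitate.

Each salt begins to precipitate when Q = Ksp, i.e. when [CO3^2-] reaches its threshold.
For Ce2(CO3)3: 4.3 × 10^-36 = (0.049)^2 × [CO3^2-]^3  ⇒  [CO3^2-] = 1.2 x 10^-11 M.
For La2(CO3)3: 2.6 × 10^-34 = (0.07)^2 × [CO3^2-]^3  ⇒  [CO3^2-] = 3.8 x 10^-11 M.
The salt with the lower threshold [CO3^2-] precipitates first: Ce2(CO3)3.

Ce2(CO3)3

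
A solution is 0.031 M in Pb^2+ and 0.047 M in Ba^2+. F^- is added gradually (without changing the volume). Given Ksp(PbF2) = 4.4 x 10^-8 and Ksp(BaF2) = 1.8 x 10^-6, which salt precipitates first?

Each salt begins to precipitate when Q = Ksp, i.e. when [F^-] reaches its threshold.
For PbF2: 4.4 x 10^-8 = 0.031 × [F^-]^2  ⇒  [F^-] = 1.2 × 10^-3 M.
For BaF2: 1.8 x 10^-6 = 0.047 × [F^-]^2  ⇒  [F^-] = 6.2 × 10^-3 M.
The salt with the lower threshold [F^-] precipitates first: PbF2.

PbF2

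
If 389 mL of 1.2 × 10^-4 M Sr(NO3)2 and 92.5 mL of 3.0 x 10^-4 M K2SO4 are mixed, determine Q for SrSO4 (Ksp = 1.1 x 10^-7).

Q ≈ 5.6 × 10^-9

Total volume = 389 + 92.5 = 481.5 mL.
[Sr^2+] = 1.2 × 10^-4 × (389/481.5) = 9.69 × 10^-5 M
[SO4^2-] = 3.0 x 10^-4 × (92.5/481.5) = 5.76 x 10^-5 M
SrSO4(s) ⇌ Sr^2+ + SO4^2-, so Q = [Sr^2+][SO4^2-]
Q = (9.69 × 10^-5)(5.76 × 10^-5) = 5.6 x 10^-9
Q < Ksp, so no precipitate of SrSO4 forms.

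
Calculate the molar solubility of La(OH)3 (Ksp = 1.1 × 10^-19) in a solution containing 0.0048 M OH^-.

s = 9.9 × 10^-13 M

La(OH)3(s) ⇌ La^3+ + 3 OH^-
Ksp = [La^3+][OH^-]^3
Let s = moles of La(OH)3 that dissolve per litre. [La^3+] = s, [OH^-] = 0.0048 + 3s ≈ 0.0048 (Ksp is small, so little additional dissolves).
Ksp ≈ s × (0.0048)^3
s = 9.9 × 10^-13 M
Check: 3s = 3.0 x 10^-12 ≪ 0.0048, so the approximation is valid.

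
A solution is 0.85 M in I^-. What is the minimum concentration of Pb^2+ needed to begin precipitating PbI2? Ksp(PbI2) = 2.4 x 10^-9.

[Pb^2+] ≈ 3.3e-9 M

PbI2(s) ⇌ Pb^2+ + 2 I^-
Ksp = [Pb^2+][I^-]^2
Precipitation begins when Q = Ksp. With [I^-] = 0.85 M:
2.4 x 10^-9 = (0.85)^2 × [Pb^2+]
[Pb^2+] = (2.4 x 10^-9 / 7.23 x 10^-1) = 3.3 × 10^-9 M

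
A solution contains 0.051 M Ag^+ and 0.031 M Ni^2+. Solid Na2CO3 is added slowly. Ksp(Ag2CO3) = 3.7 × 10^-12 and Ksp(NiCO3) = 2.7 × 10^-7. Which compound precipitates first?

Ag2CO3

Each salt begins to precipitate when Q = Ksp, i.e. when [CO3^2-] reaches its threshold.
For Ag2CO3: 3.7 × 10^-12 = (0.051)^2 × [CO3^2-]  ⇒  [CO3^2-] = 1.4 × 10^-9 M.
For NiCO3: 2.7 × 10^-7 = 0.031 × [CO3^2-]  ⇒  [CO3^2-] = 8.7 × 10^-6 M.
The salt with the lower threshold [CO3^2-] precipitates first: Ag2CO3.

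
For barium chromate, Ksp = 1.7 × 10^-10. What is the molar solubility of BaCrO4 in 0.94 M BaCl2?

s ≈ 1.8 × 10^-10 M

BaCrO4(s) ⇌ Ba^2+(aq) + CrO4^2-(aq)
Ksp = [Ba^2+][CrO4^2-]
Let s = moles of BaCrO4 that dissolve per litre. [Ba^2+] = 0.94 + s ≈ 0.94, [CrO4^2-] = s (Ksp is small, so little additional dissolves).
Ksp ≈ 0.94 × s
s = 1.8 × 10^-10 M
Check: s = 1.8 x 10^-10 ≪ 0.94, so the approximation is valid.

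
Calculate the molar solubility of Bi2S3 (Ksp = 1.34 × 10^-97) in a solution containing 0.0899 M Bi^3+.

Bi2S3(s) ⇌ 2 Bi^3+(aq) + 3 S^2-(aq)
Ksp = [Bi^3+]^2[S^2-]^3
If s mol/L dissolves here, [Bi^3+] = 0.0899 + 2s ≈ 0.0899, [S^2-] = 3s (since the Bi^3+ already present dominates).
Ksp ≈ (0.0899)^2 × (3s)^3
s = 8.50 × 10^-33 M
Check: 2s = 1.7 x 10^-32 ≪ 0.0899, so the approximation is valid.

s ≈ 8.50 × 10^-33 M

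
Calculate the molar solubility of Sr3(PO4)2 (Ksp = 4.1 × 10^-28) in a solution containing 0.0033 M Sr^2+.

Sr3(PO4)2(s) <=> 3 Sr^2+(aq) + 2 PO4^3-(aq)
Ksp = [Sr^2+]^3[PO4^3-]^2
Let s = moles of Sr3(PO4)2 that dissolve per litre. [Sr^2+] = 0.0033 + 3s ≈ 0.0033, [PO4^3-] = 2s (since the Sr^2+ already present dominates).
Ksp ≈ (0.0033)^3 × (2s)^2
s = 5.3 × 10^-11 M
Check: 3s = 1.6 × 10^-10 ≪ 0.0033, so the approximation is valid.

s = 5.3e-11 M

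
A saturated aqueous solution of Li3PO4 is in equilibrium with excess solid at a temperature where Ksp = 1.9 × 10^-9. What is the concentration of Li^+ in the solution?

Li3PO4(s) ⇌ 3 Li^+ + PO4^3-
Ksp = [Li^+]^3[PO4^3-]
If s mol/L of Li3PO4 dissolves, [Li^+] = 3s and [PO4^3-] = s.
So Ksp = (3s)^3 × s = 27s^4
s = (1.9 × 10^-9 / 27)^(1/4) = 2.90 x 10^-3 M
[Li^+] = 3s = 8.7 × 10^-3 M

8.7 × 10^-3 M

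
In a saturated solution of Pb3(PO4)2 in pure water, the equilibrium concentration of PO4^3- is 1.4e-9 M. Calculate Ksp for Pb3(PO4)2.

Pb3(PO4)2(s) ⇌ 3 Pb^2+(aq) + 2 PO4^3-(aq)
Stoichiometry gives [Pb^2+] = (3/2)[PO4^3-] = 2.10 x 10^-9 M.
Ksp = [Pb^2+]^3[PO4^3-]^2
Ksp = (2.10 × 10^-9)^3 × (1.4 × 10^-9)^2 = 1.8 × 10^-44

Ksp = 1.8 × 10^-44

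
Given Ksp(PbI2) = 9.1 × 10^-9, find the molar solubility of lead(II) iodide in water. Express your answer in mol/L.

PbI2(s) <=> Pb^2+ + 2 I^-
Ksp = [Pb^2+][I^-]^2
With molar solubility s: [Pb^2+] = s, [I^-] = 2s.
So Ksp = s × (2s)^2 = 4s^3
s^3 = 9.1 × 10^-9 / 4, so s = 1.3 x 10^-3 M

s = 1.3 × 10^-3 M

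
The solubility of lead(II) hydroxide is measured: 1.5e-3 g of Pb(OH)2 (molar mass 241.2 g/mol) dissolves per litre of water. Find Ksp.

Molar solubility s = (1.5 × 10^-3 g/L) / (241.2 g/mol) = 6.22 × 10^-6 M.
Pb(OH)2(s) <=> Pb^2+ + 2 OH^-
Let s = molar solubility. Then [Pb^2+] = s and [OH^-] = 2s.
Ksp = [Pb^2+][OH^-]^2
Substituting: Ksp = s(2s)^2 = 4s^3
With s = 6.22 x 10^-6: Ksp = 9.6 × 10^-16

9.6e-16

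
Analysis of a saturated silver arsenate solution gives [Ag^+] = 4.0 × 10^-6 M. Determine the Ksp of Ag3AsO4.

8.5 × 10^-23

Ag3AsO4(s) <=> 3 Ag^+(aq) + AsO4^3-(aq)
Stoichiometry gives [AsO4^3-] = (1/3)[Ag^+] = 1.33 × 10^-6 M.
Ksp = [Ag^+]^3[AsO4^3-]
Ksp = (4.0 x 10^-6)^3 × 1.33 × 10^-6 = 8.5 × 10^-23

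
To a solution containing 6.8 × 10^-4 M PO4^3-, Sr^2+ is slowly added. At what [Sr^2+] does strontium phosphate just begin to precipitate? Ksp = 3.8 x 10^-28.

Sr3(PO4)2(s) ⇌ 3 Sr^2+ + 2 PO4^3-
Ksp = [Sr^2+]^3[PO4^3-]^2
Precipitation begins when Q = Ksp. With [PO4^3-] = 6.8 × 10^-4 M:
3.8 x 10^-28 = (6.8 × 10^-4)^2 × [Sr^2+]^3
[Sr^2+] = (3.8 x 10^-28 / 4.62 × 10^-7)^(1/3) = 9.4 x 10^-8 M

9.4 x 10^-8 M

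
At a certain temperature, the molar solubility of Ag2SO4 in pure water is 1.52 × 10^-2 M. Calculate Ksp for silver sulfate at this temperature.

Ag2SO4(s) <=> 2 Ag^+(aq) + SO4^2-(aq)
If s mol/L of Ag2SO4 dissolves, [Ag^+] = 2s and [SO4^2-] = s.
Ksp = [Ag^+]^2[SO4^2-]
So Ksp = (2s)^2 × s = 4s^3
Ksp = 4 × (1.52 x 10^-2)^3 = 1.40 × 10^-5

Ksp ≈ 1.40 × 10^-5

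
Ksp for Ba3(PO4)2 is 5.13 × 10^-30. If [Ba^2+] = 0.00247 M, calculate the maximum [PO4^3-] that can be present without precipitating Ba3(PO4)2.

Ba3(PO4)2(s) ⇌ 3 Ba^2+ + 2 PO4^3-
Ksp = [Ba^2+]^3[PO4^3-]^2
Precipitation begins when Q = Ksp. With [Ba^2+] = 0.00247 M:
5.13 × 10^-30 = (0.00247)^3 × [PO4^3-]^2
[PO4^3-] = (5.13 × 10^-30 / 1.507 × 10^-8)^(1/2) = 1.85 × 10^-11 M

[PO4^3-] ≈ 1.85 × 10^-11 M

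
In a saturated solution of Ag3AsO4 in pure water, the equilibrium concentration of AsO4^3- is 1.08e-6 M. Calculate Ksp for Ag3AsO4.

Ag3AsO4(s) ⇌ 3 Ag^+(aq) + AsO4^3-(aq)
Stoichiometry gives [Ag^+] = (3/1)[AsO4^3-] = 3.240 x 10^-6 M.
Ksp = [Ag^+]^3[AsO4^3-]
Ksp = (3.240 x 10^-6)^3 × 1.08 × 10^-6 = 3.67 × 10^-23

3.67 x 10^-23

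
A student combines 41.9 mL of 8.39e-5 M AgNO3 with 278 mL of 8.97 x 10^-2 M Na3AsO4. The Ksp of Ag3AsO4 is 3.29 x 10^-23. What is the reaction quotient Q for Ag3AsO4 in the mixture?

Total volume = 41.9 + 278 = 319.9 mL.
[Ag^+] = 8.39 × 10^-5 × (41.9/319.9) = 1.099 x 10^-5 M
[AsO4^3-] = 8.97 × 10^-2 × (278/319.9) = 7.795 × 10^-2 M
Ag3AsO4(s) ⇌ 3 Ag^+ + AsO4^3-, so Q = [Ag^+]^3[AsO4^3-]
Q = (1.099 × 10^-5)^3(7.795 × 10^-2) = 1.03 × 10^-16
Q > Ksp, so Ag3AsO4 will precipitate.

Q ≈ 1.03 × 10^-16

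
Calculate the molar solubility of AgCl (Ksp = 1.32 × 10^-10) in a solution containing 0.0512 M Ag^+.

AgCl(s) <=> Ag^+(aq) + Cl^-(aq)
Ksp = [Ag^+][Cl^-]
If s mol/L dissolves here, [Ag^+] = 0.0512 + s ≈ 0.0512, [Cl^-] = s (since the Ag^+ already present dominates).
Ksp ≈ 0.0512 × s
s = 2.58 x 10^-9 M
Check: s = 2.6 x 10^-9 ≪ 0.0512, so the approximation is valid.

s = 2.58 × 10^-9 M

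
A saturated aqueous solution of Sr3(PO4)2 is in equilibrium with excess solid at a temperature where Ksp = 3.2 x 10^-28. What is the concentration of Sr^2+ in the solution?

Sr3(PO4)2(s) ⇌ 3 Sr^2+ + 2 PO4^3-
Ksp = [Sr^2+]^3[PO4^3-]^2
For each mole of Sr3(PO4)2 that dissolves: [Sr^2+] = 3s, [PO4^3-] = 2s.
Ksp = (3s)^3(2s)^2 = 108s^5
Solving, s = (3.2 x 10^-28/108)^(1/5) = 1.24 × 10^-6 M
[Sr^2+] = 3s = 3.7 × 10^-6 M

3.7e-6 M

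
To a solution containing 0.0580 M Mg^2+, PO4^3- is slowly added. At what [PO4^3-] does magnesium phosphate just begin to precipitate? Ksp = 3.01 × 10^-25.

Mg3(PO4)2(s) ⇌ 3 Mg^2+ + 2 PO4^3-
Ksp = [Mg^2+]^3[PO4^3-]^2
Precipitation begins when Q = Ksp. With [Mg^2+] = 0.0580 M:
3.01 × 10^-25 = (0.0580)^3 × [PO4^3-]^2
[PO4^3-] = (3.01 × 10^-25 / 1.951 x 10^-4)^(1/2) = 3.93 x 10^-11 M

[PO4^3-] = 3.93 × 10^-11 M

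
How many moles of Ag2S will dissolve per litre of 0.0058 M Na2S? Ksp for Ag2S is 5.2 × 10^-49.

s = 4.7e-24 M

Ag2S(s) <=> 2 Ag^+(aq) + S^2-(aq)
Ksp = [Ag^+]^2[S^2-]
Let s = moles of Ag2S that dissolve per litre. [Ag^+] = 2s, [S^2-] = 0.0058 + s ≈ 0.0058 (since S^2- from Na2S dominates).
Ksp ≈ (2s)^2 × 0.0058
s = 4.7 × 10^-24 M
Check: s = 4.7 × 10^-24 ≪ 0.0058, so the approximation is valid.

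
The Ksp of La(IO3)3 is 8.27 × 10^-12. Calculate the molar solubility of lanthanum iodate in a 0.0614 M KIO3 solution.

La(IO3)3(s) ⇌ La^3+ + 3 IO3^-
Ksp = [La^3+][IO3^-]^3
Let s = moles of La(IO3)3 that dissolve per litre. [La^3+] = s, [IO3^-] = 0.0614 + 3s ≈ 0.0614 (since IO3^- from KIO3 dominates).
Ksp ≈ s × (0.0614)^3
s = 3.57 x 10^-8 M
Check: 3s = 1.1 × 10^-7 ≪ 0.0614, so the approximation is valid.

s = 3.57 × 10^-8 M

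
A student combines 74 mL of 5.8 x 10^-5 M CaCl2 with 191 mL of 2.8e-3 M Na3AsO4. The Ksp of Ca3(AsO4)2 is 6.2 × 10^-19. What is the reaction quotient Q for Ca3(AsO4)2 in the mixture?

Total volume = 74 + 191 = 265 mL.
[Ca^2+] = 5.8 x 10^-5 × (74/265) = 1.62 x 10^-5 M
[AsO4^3-] = 2.8 x 10^-3 × (191/265) = 2.02 x 10^-3 M
Ca3(AsO4)2(s) ⇌ 3 Ca^2+(aq) + 2 AsO4^3-(aq), so Q = [Ca^2+]^3[AsO4^3-]^2
Q = (1.62 x 10^-5)^3(2.02 x 10^-3)^2 = 1.7 x 10^-20
Q < Ksp, so no precipitate of Ca3(AsO4)2 forms.

Q ≈ 1.7 × 10^-20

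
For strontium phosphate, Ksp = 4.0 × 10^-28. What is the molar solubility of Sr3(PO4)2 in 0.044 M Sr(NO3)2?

Sr3(PO4)2(s) <=> 3 Sr^2+(aq) + 2 PO4^3-(aq)
Ksp = [Sr^2+]^3[PO4^3-]^2
Let s be the molar solubility in this solution. [Sr^2+] = 0.044 + 3s ≈ 0.044, [PO4^3-] = 2s (Ksp is small, so little additional dissolves).
Ksp ≈ (0.044)^3 × (2s)^2
s = 1.1 × 10^-12 M
Check: 3s = 3.3 x 10^-12 ≪ 0.044, so the approximation is valid.

s ≈ 1.1 × 10^-12 M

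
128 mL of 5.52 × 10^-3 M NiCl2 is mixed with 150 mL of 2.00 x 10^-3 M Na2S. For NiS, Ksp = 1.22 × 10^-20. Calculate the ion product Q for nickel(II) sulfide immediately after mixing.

Total volume = 128 + 150 = 278 mL.
[Ni^2+] = 5.52 × 10^-3 × (128/278) = 2.542 × 10^-3 M
[S^2-] = 2.00 × 10^-3 × (150/278) = 1.079 × 10^-3 M
NiS(s) ⇌ Ni^2+(aq) + S^2-(aq), so Q = [Ni^2+][S^2-]
Q = (2.542 × 10^-3)(1.079 × 10^-3) = 2.74 x 10^-6
Q > Ksp, so NiS will precipitate.

2.74 x 10^-6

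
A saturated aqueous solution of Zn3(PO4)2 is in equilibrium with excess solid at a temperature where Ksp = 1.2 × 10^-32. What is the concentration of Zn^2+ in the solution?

Zn3(PO4)2(s) ⇌ 3 Zn^2+ + 2 PO4^3-
Ksp = [Zn^2+]^3[PO4^3-]^2
If s mol/L of Zn3(PO4)2 dissolves, [Zn^2+] = 3s and [PO4^3-] = 2s.
So Ksp = (3s)^3 × (2s)^2 = 108s^5
Solving, s = (1.2 × 10^-32/108)^(1/5) = 1.62 × 10^-7 M
[Zn^2+] = 3s = 4.9 x 10^-7 M

4.9e-7 M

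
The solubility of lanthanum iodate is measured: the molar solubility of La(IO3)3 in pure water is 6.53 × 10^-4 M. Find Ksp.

Ksp ≈ 4.91 × 10^-12

La(IO3)3(s) ⇌ La^3+ + 3 IO3^-
If s mol/L of La(IO3)3 dissolves, [La^3+] = s and [IO3^-] = 3s.
Ksp = [La^3+][IO3^-]^3
So Ksp = s × (3s)^3 = 27s^4
With s = 6.53 × 10^-4: Ksp = 4.91 × 10^-12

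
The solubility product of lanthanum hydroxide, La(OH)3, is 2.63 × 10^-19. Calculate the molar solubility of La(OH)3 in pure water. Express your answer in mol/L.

La(OH)3(s) ⇌ La^3+ + 3 OH^-
Ksp = [La^3+][OH^-]^3
For each mole of La(OH)3 that dissolves: [La^3+] = s, [OH^-] = 3s.
Ksp = s(3s)^3 = 27s^4
s^4 = 2.63 × 10^-19 / 27, so s = 9.93 x 10^-6 M

s ≈ 9.93 × 10^-6 M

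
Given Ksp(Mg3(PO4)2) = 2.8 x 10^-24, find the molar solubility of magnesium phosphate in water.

7.6e-6 M

Mg3(PO4)2(s) ⇌ 3 Mg^2+ + 2 PO4^3-
Ksp = [Mg^2+]^3[PO4^3-]^2
For each mole of Mg3(PO4)2 that dissolves: [Mg^2+] = 3s, [PO4^3-] = 2s.
Ksp = (3s)^3(2s)^2 = 108s^5
Solving, s = (2.8 x 10^-24/108)^(1/5) = 7.6 × 10^-6 M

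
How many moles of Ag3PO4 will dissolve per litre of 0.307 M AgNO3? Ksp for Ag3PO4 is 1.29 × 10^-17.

Ag3PO4(s) ⇌ 3 Ag^+(aq) + PO4^3-(aq)
Ksp = [Ag^+]^3[PO4^3-]
If s mol/L dissolves here, [Ag^+] = 0.307 + 3s ≈ 0.307, [PO4^3-] = s (since Ag^+ from AgNO3 dominates).
Ksp ≈ (0.307)^3 × s
s = 4.46 × 10^-16 M
Check: 3s = 1.3 × 10^-15 ≪ 0.307, so the approximation is valid.

s = 4.46e-16 M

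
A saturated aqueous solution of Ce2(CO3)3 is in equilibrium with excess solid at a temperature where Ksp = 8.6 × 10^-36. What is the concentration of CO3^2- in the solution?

[CO3^2-] ≈ 1.1e-7 M

Ce2(CO3)3(s) <=> 2 Ce^3+ + 3 CO3^2-
Ksp = [Ce^3+]^2[CO3^2-]^3
Let s = molar solubility. Then [Ce^3+] = 2s and [CO3^2-] = 3s.
Substituting: Ksp = (2s)^2(3s)^3 = 108s^5
Solving, s = (8.6 × 10^-36/108)^(1/5) = 3.80 x 10^-8 M
[CO3^2-] = 3s = 1.1 x 10^-7 M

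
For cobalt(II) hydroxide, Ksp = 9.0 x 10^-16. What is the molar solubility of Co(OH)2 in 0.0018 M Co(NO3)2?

s ≈ 3.5 × 10^-7 M

Co(OH)2(s) ⇌ Co^2+(aq) + 2 OH^-(aq)
Ksp = [Co^2+][OH^-]^2
If s mol/L dissolves here, [Co^2+] = 0.0018 + s ≈ 0.0018, [OH^-] = 2s (common-ion effect: Co^2+ is already 0.0018 M).
Ksp ≈ 0.0018 × (2s)^2
s = 3.5 × 10^-7 M
Check: s = 3.5 × 10^-7 ≪ 0.0018, so the approximation is valid.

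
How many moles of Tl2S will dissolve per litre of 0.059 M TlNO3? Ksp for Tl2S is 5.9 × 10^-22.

Tl2S(s) ⇌ 2 Tl^+ + S^2-
Ksp = [Tl^+]^2[S^2-]
Let s be the molar solubility in this solution. [Tl^+] = 0.059 + 2s ≈ 0.059, [S^2-] = s (common-ion effect: Tl^+ is already 0.059 M).
Ksp ≈ (0.059)^2 × s
s = 1.7 × 10^-19 M
Check: 2s = 3.4 × 10^-19 ≪ 0.059, so the approximation is valid.

s = 1.7e-19 M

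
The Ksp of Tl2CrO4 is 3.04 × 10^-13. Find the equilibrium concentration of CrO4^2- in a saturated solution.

[CrO4^2-] ≈ 4.24e-5 M

Tl2CrO4(s) ⇌ 2 Tl^+ + CrO4^2-
Ksp = [Tl^+]^2[CrO4^2-]
If s mol/L of Tl2CrO4 dissolves, [Tl^+] = 2s and [CrO4^2-] = s.
Substituting: Ksp = (2s)^2s = 4s^3
Solving, s = (3.04 × 10^-13/4)^(1/3) = 4.236 × 10^-5 M
[CrO4^2-] = s = 4.24 × 10^-5 M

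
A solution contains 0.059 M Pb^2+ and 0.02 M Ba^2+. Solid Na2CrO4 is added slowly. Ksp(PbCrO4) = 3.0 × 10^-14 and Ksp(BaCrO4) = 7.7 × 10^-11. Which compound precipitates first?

PbCrO4

Each salt begins to precipitate when Q = Ksp, i.e. when [CrO4^2-] reaches its threshold.
For PbCrO4: 3.0 × 10^-14 = 0.059 × [CrO4^2-]  ⇒  [CrO4^2-] = 5.1 × 10^-13 M.
For BaCrO4: 7.7 × 10^-11 = 0.02 × [CrO4^2-]  ⇒  [CrO4^2-] = 3.9 × 10^-9 M.
The salt with the lower threshold [CrO4^2-] precipitates first: PbCrO4.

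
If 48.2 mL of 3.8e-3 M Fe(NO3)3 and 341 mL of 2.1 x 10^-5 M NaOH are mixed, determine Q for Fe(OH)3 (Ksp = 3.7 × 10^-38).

Total volume = 48.2 + 341 = 389.2 mL.
[Fe^3+] = 3.8 × 10^-3 × (48.2/389.2) = 4.71 × 10^-4 M
[OH^-] = 2.1 × 10^-5 × (341/389.2) = 1.84 × 10^-5 M
Fe(OH)3(s) ⇌ Fe^3+(aq) + 3 OH^-(aq), so Q = [Fe^3+][OH^-]^3
Q = (4.71 x 10^-4)(1.84 × 10^-5)^3 = 2.9 × 10^-18
Q > Ksp, so Fe(OH)3 will precipitate.

Q = 2.9 × 10^-18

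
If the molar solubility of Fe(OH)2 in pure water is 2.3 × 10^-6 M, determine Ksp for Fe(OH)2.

Fe(OH)2(s) ⇌ Fe^2+ + 2 OH^-
For each mole of Fe(OH)2 that dissolves: [Fe^2+] = s, [OH^-] = 2s.
Ksp = [Fe^2+][OH^-]^2
Ksp = s(2s)^2 = 4s^3
With s = 2.3 × 10^-6: Ksp = 4.9 × 10^-17

Ksp ≈ 4.9 × 10^-17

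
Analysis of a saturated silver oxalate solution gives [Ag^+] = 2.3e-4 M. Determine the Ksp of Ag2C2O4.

6.1 × 10^-12

Ag2C2O4(s) ⇌ 2 Ag^+ + C2O4^2-
Stoichiometry gives [C2O4^2-] = (1/2)[Ag^+] = 1.15 × 10^-4 M.
Ksp = [Ag^+]^2[C2O4^2-]
Ksp = (2.3 x 10^-4)^2 × 1.15 × 10^-4 = 6.1 × 10^-12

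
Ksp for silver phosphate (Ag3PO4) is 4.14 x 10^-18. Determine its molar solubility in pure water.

s = 1.98 × 10^-5 M

Ag3PO4(s) ⇌ 3 Ag^+(aq) + PO4^3-(aq)
Ksp = [Ag^+]^3[PO4^3-]
For each mole of Ag3PO4 that dissolves: [Ag^+] = 3s, [PO4^3-] = s.
Substituting: Ksp = (3s)^3s = 27s^4
s^4 = 4.14 x 10^-18 / 27, so s = 1.98 x 10^-5 M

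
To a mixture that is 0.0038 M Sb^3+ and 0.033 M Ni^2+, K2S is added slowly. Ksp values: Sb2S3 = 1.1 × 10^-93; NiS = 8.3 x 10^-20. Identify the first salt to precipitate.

Precipitation of each salt starts when its ion product equals its Ksp.
For Sb2S3: 1.1 × 10^-93 = (0.0038)^2 × [S^2-]^3  ⇒  [S^2-] = 4.2 × 10^-30 M.
For NiS: 8.3 x 10^-20 = 0.033 × [S^2-]  ⇒  [S^2-] = 2.5 × 10^-18 M.
The salt with the lower threshold [S^2-] precipitates first: Sb2S3.

Sb2S3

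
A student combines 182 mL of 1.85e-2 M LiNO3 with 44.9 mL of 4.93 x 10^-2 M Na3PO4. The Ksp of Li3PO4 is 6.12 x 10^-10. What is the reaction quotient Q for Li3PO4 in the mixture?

Total volume = 182 + 44.9 = 226.9 mL.
[Li^+] = 1.85 x 10^-2 × (182/226.9) = 1.484 × 10^-2 M
[PO4^3-] = 4.93 x 10^-2 × (44.9/226.9) = 9.756 × 10^-3 M
Li3PO4(s) ⇌ 3 Li^+(aq) + PO4^3-(aq), so Q = [Li^+]^3[PO4^3-]
Q = (1.484 × 10^-2)^3(9.756 × 10^-3) = 3.19 × 10^-8
Q > Ksp, so Li3PO4 will precipitate.

Q ≈ 3.19 x 10^-8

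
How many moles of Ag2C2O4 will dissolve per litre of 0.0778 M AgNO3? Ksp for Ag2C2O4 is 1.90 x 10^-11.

Ag2C2O4(s) <=> 2 Ag^+(aq) + C2O4^2-(aq)
Ksp = [Ag^+]^2[C2O4^2-]
If s mol/L dissolves here, [Ag^+] = 0.0778 + 2s ≈ 0.0778, [C2O4^2-] = s (Ksp is small, so little additional dissolves).
Ksp ≈ (0.0778)^2 × s
s = 3.14 x 10^-9 M
Check: 2s = 6.3 × 10^-9 ≪ 0.0778, so the approximation is valid.

3.14 x 10^-9 M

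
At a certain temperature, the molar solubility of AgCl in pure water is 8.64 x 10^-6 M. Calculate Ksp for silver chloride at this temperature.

AgCl(s) ⇌ Ag^+ + Cl^-
With molar solubility s: [Ag^+] = s, [Cl^-] = s.
Ksp = [Ag^+][Cl^-]
Ksp = s^2
Ksp = (8.64 × 10^-6)^2 = 7.46 x 10^-11

7.46 × 10^-11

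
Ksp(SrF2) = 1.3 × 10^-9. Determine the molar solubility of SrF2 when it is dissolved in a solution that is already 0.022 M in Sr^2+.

s ≈ 1.2 × 10^-4 M

SrF2(s) ⇌ Sr^2+ + 2 F^-
Ksp = [Sr^2+][F^-]^2
Let s be the molar solubility in this solution. [Sr^2+] = 0.022 + s ≈ 0.022, [F^-] = 2s (Ksp is small, so little additional dissolves).
Ksp ≈ 0.022 × (2s)^2
s = 1.2 × 10^-4 M
Check: s = 1.2 × 10^-4 ≪ 0.022, so the approximation is valid.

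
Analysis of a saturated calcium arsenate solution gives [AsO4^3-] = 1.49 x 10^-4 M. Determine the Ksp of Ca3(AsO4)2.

Ca3(AsO4)2(s) ⇌ 3 Ca^2+(aq) + 2 AsO4^3-(aq)
Stoichiometry gives [Ca^2+] = (3/2)[AsO4^3-] = 2.235 × 10^-4 M.
Ksp = [Ca^2+]^3[AsO4^3-]^2
Ksp = (2.235 x 10^-4)^3 × (1.49 x 10^-4)^2 = 2.48 x 10^-19

Ksp ≈ 2.48 × 10^-19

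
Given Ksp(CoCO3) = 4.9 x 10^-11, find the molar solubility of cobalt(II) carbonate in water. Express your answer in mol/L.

CoCO3(s) ⇌ Co^2+(aq) + CO3^2-(aq)
Ksp = [Co^2+][CO3^2-]
If s mol/L of CoCO3 dissolves, [Co^2+] = s and [CO3^2-] = s.
Ksp = s^2
s = (4.9 x 10^-11)^(1/2) = 7.0 x 10^-6 M

s ≈ 7.0 × 10^-6 M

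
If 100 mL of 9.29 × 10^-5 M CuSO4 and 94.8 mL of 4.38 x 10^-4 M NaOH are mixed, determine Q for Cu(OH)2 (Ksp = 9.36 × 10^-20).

Total volume = 100 + 94.8 = 194.8 mL.
[Cu^2+] = 9.29 × 10^-5 × (100/194.8) = 4.769 x 10^-5 M
[OH^-] = 4.38 × 10^-4 × (94.8/194.8) = 2.132 x 10^-4 M
Cu(OH)2(s) <=> Cu^2+ + 2 OH^-, so Q = [Cu^2+][OH^-]^2
Q = (4.769 × 10^-5)(2.132 x 10^-4)^2 = 2.17 × 10^-12
Q > Ksp, so Cu(OH)2 will precipitate.

Q ≈ 2.17 × 10^-12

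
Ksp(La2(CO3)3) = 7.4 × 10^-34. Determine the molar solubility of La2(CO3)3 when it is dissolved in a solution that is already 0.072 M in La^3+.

s ≈ 1.7 × 10^-11 M

La2(CO3)3(s) ⇌ 2 La^3+(aq) + 3 CO3^2-(aq)
Ksp = [La^3+]^2[CO3^2-]^3
If s mol/L dissolves here, [La^3+] = 0.072 + 2s ≈ 0.072, [CO3^2-] = 3s (Ksp is small, so little additional dissolves).
Ksp ≈ (0.072)^2 × (3s)^3
s = 1.7 x 10^-11 M
Check: 2s = 3.5 × 10^-11 ≪ 0.072, so the approximation is valid.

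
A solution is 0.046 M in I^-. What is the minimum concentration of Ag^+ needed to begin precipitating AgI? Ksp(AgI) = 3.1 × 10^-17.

AgI(s) ⇌ Ag^+ + I^-
Ksp = [Ag^+][I^-]
Precipitation begins when Q = Ksp. With [I^-] = 0.046 M:
3.1 × 10^-17 = (0.046) × [Ag^+]
[Ag^+] = (3.1 × 10^-17 / 4.6 x 10^-2) = 6.7 x 10^-16 M

6.7 × 10^-16 M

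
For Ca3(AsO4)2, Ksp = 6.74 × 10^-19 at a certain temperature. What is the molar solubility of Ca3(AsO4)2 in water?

Ca3(AsO4)2(s) ⇌ 3 Ca^2+ + 2 AsO4^3-
Ksp = [Ca^2+]^3[AsO4^3-]^2
For each mole of Ca3(AsO4)2 that dissolves: [Ca^2+] = 3s, [AsO4^3-] = 2s.
Ksp = (3s)^3(2s)^2 = 108s^5
s = (6.74 × 10^-19 / 108)^(1/5) = 9.10 x 10^-5 M

9.10 x 10^-5 M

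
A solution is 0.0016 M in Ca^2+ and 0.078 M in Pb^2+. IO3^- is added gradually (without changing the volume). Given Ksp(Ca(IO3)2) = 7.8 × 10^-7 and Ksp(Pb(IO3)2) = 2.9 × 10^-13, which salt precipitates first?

Precipitation of each salt starts when its ion product equals its Ksp.
For Ca(IO3)2: 7.8 × 10^-7 = 0.0016 × [IO3^-]^2  ⇒  [IO3^-] = 2.2 x 10^-2 M.
For Pb(IO3)2: 2.9 × 10^-13 = 0.078 × [IO3^-]^2  ⇒  [IO3^-] = 1.9 × 10^-6 M.
The salt with the lower threshold [IO3^-] precipitates first: Pb(IO3)2.

Pb(IO3)2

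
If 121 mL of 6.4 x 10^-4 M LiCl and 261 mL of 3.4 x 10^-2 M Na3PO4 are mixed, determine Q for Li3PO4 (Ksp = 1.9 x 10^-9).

1.9 × 10^-13

Total volume = 121 + 261 = 382 mL.
[Li^+] = 6.4 × 10^-4 × (121/382) = 2.03 × 10^-4 M
[PO4^3-] = 3.4 × 10^-2 × (261/382) = 2.32 × 10^-2 M
Li3PO4(s) ⇌ 3 Li^+ + PO4^3-, so Q = [Li^+]^3[PO4^3-]
Q = (2.03 x 10^-4)^3(2.32 × 10^-2) = 1.9 × 10^-13
Q < Ksp, so no precipitate of Li3PO4 forms.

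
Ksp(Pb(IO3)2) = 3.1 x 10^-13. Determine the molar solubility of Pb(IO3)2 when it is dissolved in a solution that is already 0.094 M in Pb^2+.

Pb(IO3)2(s) <=> Pb^2+ + 2 IO3^-
Ksp = [Pb^2+][IO3^-]^2
Let s be the molar solubility in this solution. [Pb^2+] = 0.094 + s ≈ 0.094, [IO3^-] = 2s (since the Pb^2+ already present dominates).
Ksp ≈ 0.094 × (2s)^2
s = 9.1 x 10^-7 M
Check: s = 9.1 x 10^-7 ≪ 0.094, so the approximation is valid.

9.1 × 10^-7 M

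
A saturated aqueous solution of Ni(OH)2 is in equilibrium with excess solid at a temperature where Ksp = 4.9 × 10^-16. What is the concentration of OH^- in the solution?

[OH^-] ≈ 9.9e-6 M

Ni(OH)2(s) ⇌ Ni^2+ + 2 OH^-
Ksp = [Ni^2+][OH^-]^2
For each mole of Ni(OH)2 that dissolves: [Ni^2+] = s, [OH^-] = 2s.
Substituting: Ksp = s(2s)^2 = 4s^3
Solving, s = (4.9 × 10^-16/4)^(1/3) = 4.97 × 10^-6 M
[OH^-] = 2s = 9.9 x 10^-6 M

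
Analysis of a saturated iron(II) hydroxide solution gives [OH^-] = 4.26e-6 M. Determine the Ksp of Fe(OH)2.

Ksp ≈ 3.87e-17

Fe(OH)2(s) ⇌ Fe^2+ + 2 OH^-
Stoichiometry gives [Fe^2+] = (1/2)[OH^-] = 2.130 × 10^-6 M.
Ksp = [Fe^2+][OH^-]^2
Ksp = 2.130 × 10^-6 × (4.26 × 10^-6)^2 = 3.87 × 10^-17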